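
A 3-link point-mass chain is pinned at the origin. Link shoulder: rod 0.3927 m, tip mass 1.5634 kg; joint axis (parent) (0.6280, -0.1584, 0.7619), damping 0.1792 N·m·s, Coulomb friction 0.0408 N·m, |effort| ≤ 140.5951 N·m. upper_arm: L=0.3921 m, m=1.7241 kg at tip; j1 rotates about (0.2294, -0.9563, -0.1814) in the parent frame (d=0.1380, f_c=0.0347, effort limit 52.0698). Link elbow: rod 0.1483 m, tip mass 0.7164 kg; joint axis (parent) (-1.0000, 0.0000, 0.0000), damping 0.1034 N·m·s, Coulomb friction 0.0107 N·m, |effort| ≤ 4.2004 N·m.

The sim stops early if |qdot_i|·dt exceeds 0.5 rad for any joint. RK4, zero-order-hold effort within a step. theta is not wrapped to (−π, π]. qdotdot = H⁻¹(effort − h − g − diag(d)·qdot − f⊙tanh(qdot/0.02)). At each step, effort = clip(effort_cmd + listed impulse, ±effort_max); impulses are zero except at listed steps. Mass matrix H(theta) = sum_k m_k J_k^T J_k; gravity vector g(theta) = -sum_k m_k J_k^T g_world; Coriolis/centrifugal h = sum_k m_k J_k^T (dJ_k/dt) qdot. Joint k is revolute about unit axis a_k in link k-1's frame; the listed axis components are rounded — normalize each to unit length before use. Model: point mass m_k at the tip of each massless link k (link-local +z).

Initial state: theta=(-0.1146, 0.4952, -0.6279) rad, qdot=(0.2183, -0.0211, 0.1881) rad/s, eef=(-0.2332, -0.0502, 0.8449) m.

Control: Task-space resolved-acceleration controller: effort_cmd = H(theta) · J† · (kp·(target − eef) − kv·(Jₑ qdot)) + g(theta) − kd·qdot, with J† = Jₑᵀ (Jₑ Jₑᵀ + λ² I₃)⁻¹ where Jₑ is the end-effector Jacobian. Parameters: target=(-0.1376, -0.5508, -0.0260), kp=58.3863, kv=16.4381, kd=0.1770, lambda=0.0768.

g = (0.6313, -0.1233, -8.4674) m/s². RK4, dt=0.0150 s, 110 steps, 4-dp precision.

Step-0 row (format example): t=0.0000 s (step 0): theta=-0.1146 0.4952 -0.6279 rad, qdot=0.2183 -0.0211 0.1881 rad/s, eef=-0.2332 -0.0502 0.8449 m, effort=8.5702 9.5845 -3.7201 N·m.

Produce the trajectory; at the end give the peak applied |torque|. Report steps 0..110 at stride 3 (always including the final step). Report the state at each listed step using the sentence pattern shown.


t=0.0450 s (step 3): theta=-0.1142 0.5180 -0.8409 rad, qdot=-0.0667 0.9311 -7.4075 rad/s, eef=-0.2372 -0.0746 0.8189 m, effort=7.2373 2.7286 -0.9953 N·m.
t=0.0900 s (step 6): theta=-0.1075 0.5726 -1.1843 rad, qdot=0.4563 1.4713 -7.4619 rad/s, eef=-0.2426 -0.1077 0.7645 m, effort=15.6356 1.3953 -0.3452 N·m.
t=0.1350 s (step 9): theta=-0.0683 0.6494 -1.4915 rad, qdot=1.2932 1.9455 -6.1314 rad/s, eef=-0.2477 -0.1443 0.7011 m, effort=16.2309 0.3077 0.1054 N·m.
t=0.1800 s (step 12): theta=0.0078 0.7475 -1.7306 rad, qdot=2.0603 2.4124 -4.4743 rad/s, eef=-0.2528 -0.1881 0.6354 m, effort=11.5136 -1.3088 0.2303 N·m.
t=0.2250 s (step 15): theta=0.1134 0.8650 -1.8932 rad, qdot=2.5948 2.7867 -2.7551 rad/s, eef=-0.2573 -0.2394 0.5679 m, effort=3.7132 -3.4371 0.0535 N·m.
t=0.2700 s (step 18): theta=0.2368 0.9949 -1.9813 rad, qdot=2.8495 2.9446 -1.1995 rad/s, eef=-0.2580 -0.2949 0.4973 m, effort=-4.9854 -5.7020 -0.2461 N·m.
t=0.3150 s (step 21): theta=0.3657 1.1257 -2.0068 rad, qdot=2.8452 2.8246 0.0007 rad/s, eef=-0.2523 -0.3482 0.4241 m, effort=-12.0467 -7.5641 -0.4922 N·m.
t=0.3600 s (step 24): theta=0.4898 1.2455 -1.9891 rad, qdot=2.6486 2.4747 0.7262 rad/s, eef=-0.2399 -0.3934 0.3519 m, effort=-16.0109 -8.6410 -0.5918 N·m.
t=0.4050 s (step 27): theta=0.6023 1.3466 -1.9471 rad, qdot=2.3410 2.0109 1.0835 rad/s, eef=-0.2228 -0.4277 0.2855 m, effort=-17.2268 -8.9145 -0.5856 N·m.
t=0.4500 s (step 30): theta=0.6998 1.4265 -1.8954 rad, qdot=1.9938 1.5437 1.1805 rad/s, eef=-0.2043 -0.4518 0.2283 m, effort=-16.8307 -8.6220 -0.5236 N·m.
t=0.4950 s (step 33): theta=0.7819 1.4865 -1.8426 rad, qdot=1.6554 1.1389 1.1457 rad/s, eef=-0.1866 -0.4682 0.1812 m, effort=-15.7990 -8.0511 -0.4524 N·m.
t=0.5400 s (step 36): theta=0.8494 1.5303 -1.7928 rad, qdot=1.3518 0.8188 1.0645 rad/s, eef=-0.1710 -0.4795 0.1435 m, effort=-14.6688 -7.4164 -0.3938 N·m.
t=0.5850 s (step 39): theta=0.9042 1.5615 -1.7468 rad, qdot=1.0928 0.5802 0.9771 rad/s, eef=-0.1579 -0.4876 0.1137 m, effort=-13.6575 -6.8361 -0.3520 N·m.
t=0.6300 s (step 42): theta=0.9485 1.5836 -1.7046 rad, qdot=0.8790 0.4087 0.8972 rad/s, eef=-0.1473 -0.4938 0.0902 m, effort=-12.8234 -6.3562 -0.3236 N·m.
t=0.6750 s (step 45): theta=0.9840 1.5991 -1.6659 rad, qdot=0.7060 0.2885 0.8270 rad/s, eef=-0.1389 -0.4988 0.0716 m, effort=-12.1608 -5.9818 -0.3039 N·m.
t=0.7200 s (step 48): theta=1.0126 1.6101 -1.6300 rad, qdot=0.5677 0.2051 0.7651 rad/s, eef=-0.1325 -0.5031 0.0568 m, effort=-11.6442 -5.6996 -0.2893 N·m.
t=0.7650 s (step 51): theta=1.0356 1.6180 -1.5969 rad, qdot=0.4579 0.1478 0.7100 rad/s, eef=-0.1275 -0.5069 0.0448 m, effort=-11.2454 -5.4910 -0.2775 N·m.
t=0.8100 s (step 54): theta=1.0541 1.6237 -1.5660 rad, qdot=0.3709 0.1082 0.6601 rad/s, eef=-0.1239 -0.5102 0.0351 m, effort=-10.9391 -5.3383 -0.2671 N·m.
t=0.8550 s (step 57): theta=1.0692 1.6279 -1.5373 rad, qdot=0.3020 0.0808 0.6146 rad/s, eef=-0.1213 -0.5132 0.0271 m, effort=-10.7045 -5.2268 -0.2573 N·m.
t=0.9000 s (step 60): theta=1.0815 1.6311 -1.5106 rad, qdot=0.2474 0.0616 0.5728 rad/s, eef=-0.1195 -0.5160 0.0205 m, effort=-10.5250 -5.1452 -0.2478 N·m.
t=0.9450 s (step 63): theta=1.0917 1.6336 -1.4857 rad, qdot=0.2038 0.0481 0.5342 rad/s, eef=-0.1183 -0.5185 0.0150 m, effort=-10.3878 -5.0852 -0.2385 N·m.
t=0.9900 s (step 66): theta=1.1000 1.6355 -1.4625 rad, qdot=0.1691 0.0383 0.4985 rad/s, eef=-0.1175 -0.5208 0.0103 m, effort=-10.2829 -5.0410 -0.2292 N·m.
t=1.0350 s (step 69): theta=1.1070 1.6371 -1.4408 rad, qdot=0.1411 0.0312 0.4654 rad/s, eef=-0.1172 -0.5229 0.0063 m, effort=-10.2027 -5.0084 -0.2201 N·m.
t=1.0800 s (step 72): theta=1.1128 1.6384 -1.4205 rad, qdot=0.1186 0.0260 0.4346 rad/s, eef=-0.1172 -0.5248 0.0030 m, effort=-10.1414 -4.9845 -0.2112 N·m.
t=1.1250 s (step 75): theta=1.1177 1.6394 -1.4016 rad, qdot=0.1002 0.0221 0.4060 rad/s, eef=-0.1173 -0.5266 0.0000 m, effort=-10.0946 -4.9670 -0.2025 N·m.
t=1.1700 s (step 78): theta=1.1219 1.6404 -1.3839 rad, qdot=0.0853 0.0191 0.3794 rad/s, eef=-0.1177 -0.5282 -0.0025 m, effort=-10.0590 -4.9541 -0.1940 N·m.
t=1.2150 s (step 81): theta=1.1254 1.6412 -1.3674 rad, qdot=0.0730 0.0168 0.3547 rad/s, eef=-0.1181 -0.5297 -0.0047 m, effort=-10.0318 -4.9446 -0.1858 N·m.
t=1.2600 s (step 84): theta=1.1285 1.6419 -1.3520 rad, qdot=0.0629 0.0149 0.3316 rad/s, eef=-0.1187 -0.5310 -0.0067 m, effort=-10.0113 -4.9375 -0.1779 N·m.
t=1.3050 s (step 87): theta=1.1311 1.6425 -1.3375 rad, qdot=0.0544 0.0133 0.3102 rad/s, eef=-0.1193 -0.5323 -0.0084 m, effort=-9.9959 -4.9322 -0.1704 N·m.
t=1.3500 s (step 90): theta=1.1334 1.6431 -1.3240 rad, qdot=0.0474 0.0120 0.2901 rad/s, eef=-0.1200 -0.5335 -0.0099 m, effort=-9.9845 -4.9283 -0.1631 N·m.
t=1.3950 s (step 93): theta=1.1354 1.6436 -1.3114 rad, qdot=0.0415 0.0109 0.2714 rad/s, eef=-0.1206 -0.5346 -0.0112 m, effort=-9.9763 -4.9253 -0.1562 N·m.
t=1.4400 s (step 96): theta=1.1372 1.6441 -1.2995 rad, qdot=0.0365 0.0099 0.2540 rad/s, eef=-0.1213 -0.5356 -0.0124 m, effort=-9.9707 -4.9231 -0.1496 N·m.
t=1.4850 s (step 99): theta=1.1387 1.6445 -1.2885 rad, qdot=0.0323 0.0091 0.2378 rad/s, eef=-0.1220 -0.5365 -0.0135 m, effort=-9.9671 -4.9214 -0.1433 N·m.
t=1.5300 s (step 102): theta=1.1401 1.6449 -1.2781 rad, qdot=0.0287 0.0083 0.2226 rad/s, eef=-0.1227 -0.5373 -0.0145 m, effort=-9.9652 -4.9202 -0.1374 N·m.
t=1.5750 s (step 105): theta=1.1413 1.6452 -1.2684 rad, qdot=0.0257 0.0076 0.2084 rad/s, eef=-0.1233 -0.5381 -0.0153 m, effort=-9.9647 -4.9194 -0.1318 N·m.
t=1.6200 s (step 108): theta=1.1424 1.6456 -1.2593 rad, qdot=0.0230 0.0070 0.1952 rad/s, eef=-0.1240 -0.5389 -0.0161 m, effort=-9.9651 -4.9188 -0.1264 N·m.
t=1.6500 s (step 110): theta=1.1431 1.6458 -1.2536 rad, qdot=0.0215 0.0067 0.1869 rad/s, eef=-0.1244 -0.5394 -0.0166 m.
max |effort| (N·m): 17.2268


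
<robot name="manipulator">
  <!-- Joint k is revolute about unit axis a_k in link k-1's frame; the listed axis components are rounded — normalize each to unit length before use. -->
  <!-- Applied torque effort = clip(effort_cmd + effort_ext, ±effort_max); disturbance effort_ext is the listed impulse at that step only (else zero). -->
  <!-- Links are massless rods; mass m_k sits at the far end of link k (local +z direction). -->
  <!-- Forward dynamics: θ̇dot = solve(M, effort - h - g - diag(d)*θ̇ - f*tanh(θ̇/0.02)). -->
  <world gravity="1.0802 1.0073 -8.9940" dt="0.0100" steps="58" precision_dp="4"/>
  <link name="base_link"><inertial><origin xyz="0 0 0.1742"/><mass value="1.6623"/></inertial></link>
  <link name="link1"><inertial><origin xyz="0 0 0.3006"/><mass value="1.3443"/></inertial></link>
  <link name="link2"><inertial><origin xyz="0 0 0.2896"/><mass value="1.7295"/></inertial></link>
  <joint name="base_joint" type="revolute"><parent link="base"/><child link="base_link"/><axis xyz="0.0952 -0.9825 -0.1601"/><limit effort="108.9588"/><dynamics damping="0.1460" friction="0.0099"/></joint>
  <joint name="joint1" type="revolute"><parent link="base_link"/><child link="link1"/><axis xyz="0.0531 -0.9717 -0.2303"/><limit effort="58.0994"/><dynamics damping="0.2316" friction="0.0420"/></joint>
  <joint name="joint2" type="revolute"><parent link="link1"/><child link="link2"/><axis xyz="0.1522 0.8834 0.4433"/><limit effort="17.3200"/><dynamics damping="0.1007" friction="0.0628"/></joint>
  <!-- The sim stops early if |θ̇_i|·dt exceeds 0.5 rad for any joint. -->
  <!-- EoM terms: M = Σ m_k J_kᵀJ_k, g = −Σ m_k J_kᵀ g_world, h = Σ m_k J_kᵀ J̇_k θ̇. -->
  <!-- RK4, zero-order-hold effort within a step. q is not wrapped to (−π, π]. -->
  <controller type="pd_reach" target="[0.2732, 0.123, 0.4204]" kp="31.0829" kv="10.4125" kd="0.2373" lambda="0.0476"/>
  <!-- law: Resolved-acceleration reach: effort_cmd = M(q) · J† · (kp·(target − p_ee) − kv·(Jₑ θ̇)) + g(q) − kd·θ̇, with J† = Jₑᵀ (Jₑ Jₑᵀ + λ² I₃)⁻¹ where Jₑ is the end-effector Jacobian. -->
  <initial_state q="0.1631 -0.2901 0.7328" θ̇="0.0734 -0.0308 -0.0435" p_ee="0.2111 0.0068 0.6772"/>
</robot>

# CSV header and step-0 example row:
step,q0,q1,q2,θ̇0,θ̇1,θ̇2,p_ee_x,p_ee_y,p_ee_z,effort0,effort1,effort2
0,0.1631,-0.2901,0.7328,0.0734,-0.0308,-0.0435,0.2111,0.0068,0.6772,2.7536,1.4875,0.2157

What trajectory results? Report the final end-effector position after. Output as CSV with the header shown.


step,q0,q1,q2,θ̇0,θ̇1,θ̇2,p_ee_x,p_ee_y,p_ee_z,effort0,effort1,effort2
1,0.1647,-0.2911,0.7346,0.2562,-0.1736,0.4010,0.2108,0.0068,0.6770,3.0388,1.9610,-0.2243
2,0.1681,-0.2935,0.7405,0.4147,-0.3064,0.7634,0.2108,0.0070,0.6761,3.2585,2.3692,-0.6057
3,0.1729,-0.2971,0.7496,0.5460,-0.4192,1.0643,0.2110,0.0073,0.6746,3.4246,2.7215,-0.9423
4,0.1789,-0.3018,0.7615,0.6522,-0.5132,1.3115,0.2114,0.0078,0.6726,3.5471,3.0270,-1.2409
5,0.1858,-0.3073,0.7756,0.7360,-0.5902,1.5117,0.2120,0.0084,0.6701,3.6353,3.2936,-1.5072
6,0.1935,-0.3135,0.7915,0.7998,-0.6520,1.6714,0.2127,0.0091,0.6673,3.6977,3.5285,-1.7459
7,0.2017,-0.3203,0.8089,0.8462,-0.7006,1.7960,0.2135,0.0099,0.6642,3.7414,3.7377,-1.9609
8,0.2104,-0.3275,0.8273,0.8777,-0.7378,1.8907,0.2143,0.0108,0.6607,3.7724,3.9263,-2.1557
9,0.2192,-0.3350,0.8466,0.8964,-0.7654,1.9599,0.2153,0.0119,0.6571,3.7955,4.0985,-2.3328
10,0.2282,-0.3427,0.8664,0.9043,-0.7848,2.0076,0.2163,0.0130,0.6532,3.8146,4.2577,-2.4944
11,0.2372,-0.3506,0.8866,0.9033,-0.7973,2.0372,0.2173,0.0142,0.6492,3.8325,4.4065,-2.6426
12,0.2462,-0.3586,0.9071,0.8950,-0.8042,2.0516,0.2184,0.0155,0.6451,3.8513,4.5470,-2.7786
13,0.2551,-0.3666,0.9276,0.8806,-0.8064,2.0534,0.2195,0.0169,0.6408,3.8722,4.6807,-2.9039
14,0.2638,-0.3747,0.9481,0.8614,-0.8049,2.0449,0.2206,0.0183,0.6364,3.8963,4.8088,-3.0193
15,0.2723,-0.3827,0.9685,0.8384,-0.8001,2.0279,0.2218,0.0198,0.6320,3.9239,4.9321,-3.1259
16,0.2805,-0.3906,0.9887,0.8124,-0.7929,2.0039,0.2229,0.0214,0.6276,3.9553,5.0511,-3.2243
17,0.2885,-0.3985,1.0085,0.7842,-0.7836,1.9743,0.2241,0.0230,0.6231,3.9902,5.1663,-3.3151
18,0.2962,-0.4063,1.0281,0.7544,-0.7726,1.9403,0.2253,0.0246,0.6185,4.0286,5.2780,-3.3989
19,0.3036,-0.4139,1.0473,0.7235,-0.7603,1.9028,0.2265,0.0262,0.6140,4.0701,5.3863,-3.4762
20,0.3106,-0.4214,1.0662,0.6918,-0.7470,1.8625,0.2276,0.0279,0.6095,4.1142,5.4912,-3.5473
21,0.3174,-0.4288,1.0846,0.6598,-0.7329,1.8203,0.2288,0.0296,0.6050,4.1607,5.5929,-3.6126
22,0.3238,-0.4361,1.1026,0.6278,-0.7182,1.7765,0.2300,0.0313,0.6005,4.2091,5.6913,-3.6725
23,0.3299,-0.4432,1.1201,0.5959,-0.7029,1.7318,0.2312,0.0330,0.5961,4.2590,5.7865,-3.7273
24,0.3357,-0.4501,1.1372,0.5644,-0.6873,1.6864,0.2323,0.0347,0.5917,4.3100,5.8784,-3.7773
25,0.3412,-0.4569,1.1539,0.5335,-0.6715,1.6408,0.2335,0.0364,0.5873,4.3617,5.9671,-3.8227
26,0.3464,-0.4635,1.1700,0.5032,-0.6554,1.5951,0.2347,0.0381,0.5830,4.4137,6.0524,-3.8639
27,0.3513,-0.4700,1.1858,0.4737,-0.6393,1.5497,0.2358,0.0398,0.5787,4.4659,6.1345,-3.9009
28,0.3559,-0.4763,1.2010,0.4450,-0.6231,1.5046,0.2370,0.0415,0.5745,4.5179,6.2133,-3.9342
29,0.3602,-0.4824,1.2159,0.4172,-0.6069,1.4600,0.2381,0.0432,0.5703,4.5694,6.2888,-3.9638
30,0.3642,-0.4884,1.2303,0.3903,-0.5907,1.4162,0.2392,0.0448,0.5662,4.6203,6.3611,-3.9901
31,0.3680,-0.4942,1.2442,0.3644,-0.5747,1.3730,0.2403,0.0464,0.5622,4.6704,6.4302,-4.0132
32,0.3715,-0.4999,1.2577,0.3395,-0.5587,1.3307,0.2414,0.0480,0.5583,4.7195,6.4961,-4.0333
33,0.3747,-0.5054,1.2708,0.3156,-0.5428,1.2893,0.2425,0.0496,0.5544,4.7674,6.5589,-4.0507
34,0.3778,-0.5107,1.2835,0.2927,-0.5271,1.2489,0.2436,0.0512,0.5506,4.8141,6.6187,-4.0654
35,0.3806,-0.5159,1.2958,0.2707,-0.5116,1.2094,0.2446,0.0527,0.5468,4.8595,6.6755,-4.0777
36,0.3832,-0.5209,1.3077,0.2498,-0.4962,1.1709,0.2457,0.0542,0.5432,4.9035,6.7294,-4.0877
37,0.3856,-0.5258,1.3193,0.2299,-0.4810,1.1335,0.2467,0.0557,0.5396,4.9460,6.7804,-4.0957
38,0.3878,-0.5305,1.3304,0.2109,-0.4661,1.0971,0.2477,0.0572,0.5361,4.9870,6.8287,-4.1016
39,0.3898,-0.5351,1.3412,0.1929,-0.4513,1.0617,0.2487,0.0586,0.5326,5.0265,6.8743,-4.1058
40,0.3916,-0.5395,1.3517,0.1757,-0.4368,1.0274,0.2497,0.0600,0.5293,5.0644,6.9173,-4.1083
41,0.3933,-0.5438,1.3618,0.1595,-0.4225,0.9941,0.2506,0.0614,0.5260,5.1008,6.9578,-4.1092
42,0.3948,-0.5480,1.3716,0.1441,-0.4084,0.9618,0.2515,0.0627,0.5228,5.1356,6.9958,-4.1088
43,0.3962,-0.5520,1.3810,0.1296,-0.3946,0.9305,0.2525,0.0640,0.5196,5.1688,7.0316,-4.1070
44,0.3974,-0.5559,1.3902,0.1159,-0.3811,0.9003,0.2533,0.0653,0.5166,5.2005,7.0651,-4.1041
45,0.3985,-0.5596,1.3990,0.1030,-0.3678,0.8710,0.2542,0.0666,0.5136,5.2307,7.0964,-4.1001
46,0.3995,-0.5632,1.4076,0.0908,-0.3547,0.8427,0.2551,0.0678,0.5107,5.2594,7.1257,-4.0951
47,0.4003,-0.5667,1.4159,0.0794,-0.3419,0.8153,0.2559,0.0690,0.5078,5.2866,7.1529,-4.0892
48,0.4010,-0.5700,1.4239,0.0686,-0.3294,0.7888,0.2567,0.0701,0.5051,5.3123,7.1783,-4.0825
49,0.4017,-0.5733,1.4317,0.0586,-0.3172,0.7633,0.2575,0.0712,0.5024,5.3366,7.2018,-4.0752
50,0.4022,-0.5764,1.4392,0.0491,-0.3052,0.7386,0.2583,0.0723,0.4997,5.3596,7.2236,-4.0671
51,0.4027,-0.5794,1.4465,0.0403,-0.2935,0.7147,0.2590,0.0734,0.4972,5.3812,7.2438,-4.0585
52,0.4030,-0.5822,1.4535,0.0322,-0.2822,0.6916,0.2598,0.0745,0.4947,5.4015,7.2624,-4.0494
53,0.4033,-0.5850,1.4603,0.0246,-0.2712,0.6693,0.2605,0.0755,0.4923,5.4206,7.2795,-4.0399
54,0.4035,-0.5876,1.4669,0.0177,-0.2607,0.6477,0.2612,0.0764,0.4899,5.4383,7.2952,-4.0300
55,0.4036,-0.5902,1.4733,0.0115,-0.2507,0.6266,0.2618,0.0774,0.4876,5.4547,7.3095,-4.0197
56,0.4037,-0.5927,1.4795,0.0059,-0.2412,0.6062,0.2625,0.0783,0.4854,5.4699,7.3227,-4.0091
57,0.4038,-0.5950,1.4854,0.0010,-0.2323,0.5863,0.2631,0.0792,0.4832,5.4838,7.3347,-3.9983
58,0.4037,-0.5973,1.4912,-0.0034,-0.2238,0.5670,0.2637,0.0801,0.4811,,,
# final p_ee position (m): 0.2637 0.0801 0.4811


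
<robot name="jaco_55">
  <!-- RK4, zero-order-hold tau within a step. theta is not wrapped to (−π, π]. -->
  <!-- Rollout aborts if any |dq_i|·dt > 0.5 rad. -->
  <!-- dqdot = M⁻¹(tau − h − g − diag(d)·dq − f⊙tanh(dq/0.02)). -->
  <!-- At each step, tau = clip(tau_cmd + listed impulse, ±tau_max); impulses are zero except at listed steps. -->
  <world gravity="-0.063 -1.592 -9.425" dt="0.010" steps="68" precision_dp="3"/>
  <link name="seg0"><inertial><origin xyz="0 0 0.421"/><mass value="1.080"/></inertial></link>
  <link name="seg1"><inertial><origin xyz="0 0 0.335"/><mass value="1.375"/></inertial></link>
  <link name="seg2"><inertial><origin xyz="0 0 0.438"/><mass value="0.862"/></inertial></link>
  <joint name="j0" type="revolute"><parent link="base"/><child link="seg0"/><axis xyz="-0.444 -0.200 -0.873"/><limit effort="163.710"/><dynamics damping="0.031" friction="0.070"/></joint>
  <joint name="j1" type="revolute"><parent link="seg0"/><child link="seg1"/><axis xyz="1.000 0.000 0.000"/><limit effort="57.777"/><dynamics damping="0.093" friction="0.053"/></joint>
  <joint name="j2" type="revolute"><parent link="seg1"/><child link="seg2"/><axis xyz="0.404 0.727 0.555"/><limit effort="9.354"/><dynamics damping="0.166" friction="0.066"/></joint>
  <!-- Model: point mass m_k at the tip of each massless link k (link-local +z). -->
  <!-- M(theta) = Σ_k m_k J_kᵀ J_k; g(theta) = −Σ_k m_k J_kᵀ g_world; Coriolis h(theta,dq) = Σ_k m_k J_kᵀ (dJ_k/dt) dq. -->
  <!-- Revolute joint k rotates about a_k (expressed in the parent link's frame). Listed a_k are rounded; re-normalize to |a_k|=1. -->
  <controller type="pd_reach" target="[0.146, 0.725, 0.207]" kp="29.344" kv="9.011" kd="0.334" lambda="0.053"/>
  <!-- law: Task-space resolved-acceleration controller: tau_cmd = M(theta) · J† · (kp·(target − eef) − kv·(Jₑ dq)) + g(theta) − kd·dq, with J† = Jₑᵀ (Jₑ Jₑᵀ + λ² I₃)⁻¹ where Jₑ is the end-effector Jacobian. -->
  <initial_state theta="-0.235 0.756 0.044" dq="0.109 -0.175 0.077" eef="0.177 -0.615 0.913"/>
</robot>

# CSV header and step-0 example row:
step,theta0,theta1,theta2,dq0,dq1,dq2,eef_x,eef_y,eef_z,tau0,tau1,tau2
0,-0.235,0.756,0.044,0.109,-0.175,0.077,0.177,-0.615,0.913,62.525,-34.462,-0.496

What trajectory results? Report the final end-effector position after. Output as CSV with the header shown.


step,theta0,theta1,theta2,dq0,dq1,dq2,eef_x,eef_y,eef_z,tau0,tau1,tau2
1,-0.226,0.755,0.063,1.774,-0.034,3.623,0.177,-0.613,0.914,58.252,-32.621,-1.539
2,-0.201,0.755,0.113,3.199,0.127,6.438,0.176,-0.608,0.914,52.396,-30.022,-1.983
3,-0.163,0.758,0.188,4.371,0.318,8.531,0.174,-0.600,0.913,45.005,-26.799,-1.975
4,-0.114,0.762,0.281,5.277,0.529,9.929,0.171,-0.590,0.911,36.952,-23.353,-1.659
5,-0.058,0.768,0.384,5.927,0.741,10.722,0.166,-0.576,0.907,29.251,-20.088,-1.172
6,0.003,0.776,0.493,6.362,0.942,11.051,0.160,-0.560,0.904,22.511,-17.226,-0.627
7,0.068,0.787,0.604,6.631,1.126,11.058,0.153,-0.542,0.899,16.912,-14.817,-0.099
8,0.135,0.799,0.713,6.783,1.295,10.863,0.145,-0.521,0.894,12.382,-12.820,0.369
9,0.203,0.813,0.821,6.855,1.451,10.550,0.136,-0.499,0.888,8.761,-11.164,0.759
10,0.272,0.828,0.924,6.873,1.598,10.175,0.127,-0.476,0.883,5.873,-9.776,1.070
11,0.341,0.845,1.024,6.855,1.740,9.775,0.117,-0.452,0.877,3.560,-8.593,1.305
12,0.409,0.863,1.120,6.813,1.879,9.369,0.107,-0.427,0.871,1.693,-7.564,1.475
13,0.477,0.882,1.211,6.754,2.018,8.970,0.097,-0.401,0.865,0.165,-6.648,1.589
14,0.544,0.903,1.299,6.684,2.158,8.585,0.087,-0.375,0.859,-1.106,-5.814,1.656
15,0.610,0.925,1.383,6.604,2.300,8.217,0.077,-0.349,0.853,-2.190,-5.036,1.686
16,0.676,0.949,1.463,6.517,2.445,7.867,0.068,-0.323,0.848,-3.142,-4.294,1.685
17,0.741,0.974,1.540,6.424,2.594,7.537,0.059,-0.296,0.842,-4.007,-3.573,1.660
18,0.804,1.001,1.614,6.324,2.749,7.227,0.050,-0.270,0.837,-4.824,-2.859,1.617
19,0.867,1.029,1.685,6.217,2.910,6.938,0.042,-0.244,0.831,-5.625,-2.143,1.558
20,0.929,1.059,1.753,6.102,3.080,6.671,0.034,-0.218,0.826,-6.441,-1.419,1.487
21,0.989,1.091,1.819,5.978,3.259,6.427,0.027,-0.193,0.821,-7.294,-0.681,1.407
22,1.048,1.125,1.882,5.844,3.451,6.209,0.020,-0.168,0.816,-8.210,0.073,1.318
23,1.106,1.160,1.943,5.697,3.657,6.019,0.014,-0.143,0.811,-9.209,0.843,1.223
24,1.162,1.198,2.002,5.533,3.880,5.861,0.008,-0.118,0.805,-10.312,1.627,1.120
25,1.216,1.238,2.060,5.349,4.120,5.738,0.002,-0.094,0.800,-11.541,2.423,1.011
26,1.269,1.280,2.117,5.140,4.380,5.657,-0.004,-0.071,0.795,-12.921,3.225,0.892
27,1.319,1.326,2.174,4.899,4.659,5.622,-0.009,-0.048,0.789,-14.478,4.023,0.762
28,1.367,1.374,2.230,4.617,4.957,5.642,-0.014,-0.025,0.783,-16.241,4.799,0.617
29,1.411,1.425,2.287,4.283,5.272,5.727,-0.019,-0.003,0.777,-18.235,5.515,0.450
30,1.452,1.479,2.345,3.882,5.596,5.889,-0.024,0.019,0.771,-20.435,6.073,0.256
31,1.489,1.537,2.405,3.394,5.915,6.141,-0.029,0.041,0.765,-22.613,6.199,0.026
32,1.520,1.597,2.468,2.804,6.197,6.489,-0.035,0.062,0.758,-23.811,5.134,-0.240
33,1.544,1.660,2.535,2.116,6.370,6.896,-0.041,0.082,0.752,-20.961,1.048,-0.511
34,1.562,1.723,2.605,1.437,6.281,7.187,-0.048,0.103,0.746,-8.803,-7.993,-0.690
35,1.575,1.784,2.676,1.092,5.741,6.951,-0.056,0.122,0.739,9.366,-17.745,-0.674
36,1.587,1.836,2.740,1.383,4.839,5.929,-0.066,0.141,0.733,20.121,-21.253,-0.479
37,1.604,1.880,2.792,2.137,3.941,4.469,-0.075,0.160,0.727,21.997,-20.151,-0.187
38,1.630,1.916,2.829,3.036,3.227,2.986,-0.083,0.177,0.720,19.985,-17.833,0.133
39,1.665,1.945,2.852,3.903,2.681,1.662,-0.090,0.195,0.713,16.897,-15.577,0.433
40,1.708,1.970,2.864,4.673,2.244,0.547,-0.094,0.211,0.704,13.731,-13.637,0.681
41,1.758,1.991,2.864,5.325,1.867,-0.361,-0.097,0.228,0.695,10.785,-11.990,0.858
42,1.814,2.008,2.857,5.857,1.520,-1.068,-0.098,0.245,0.685,8.117,-10.566,0.945
43,1.874,2.021,2.844,6.280,1.187,-1.616,-0.098,0.262,0.675,5.721,-9.302,0.959
44,1.939,2.031,2.826,6.601,0.862,-2.028,-0.095,0.278,0.665,3.564,-8.151,0.905
45,2.006,2.038,2.804,6.827,0.544,-2.324,-0.091,0.295,0.655,1.606,-7.075,0.793
46,2.075,2.042,2.780,6.968,0.239,-2.523,-0.086,0.312,0.645,-0.191,-6.047,0.634
47,2.145,2.043,2.754,7.030,-0.047,-2.642,-0.080,0.328,0.634,-1.854,-5.051,0.440
48,2.215,2.042,2.727,7.022,-0.304,-2.691,-0.073,0.344,0.624,-3.400,-4.082,0.222
49,2.285,2.037,2.700,6.951,-0.528,-2.688,-0.064,0.360,0.613,-4.814,-3.140,-0.007
50,2.354,2.031,2.674,6.829,-0.715,-2.642,-0.055,0.375,0.603,-6.053,-2.255,-0.236
51,2.421,2.023,2.648,6.667,-0.862,-2.566,-0.045,0.390,0.593,-7.057,-1.479,-0.455
52,2.487,2.014,2.622,6.477,-0.970,-2.476,-0.035,0.405,0.583,-7.771,-0.874,-0.654
53,2.551,2.004,2.598,6.273,-1.045,-2.386,-0.024,0.418,0.574,-8.183,-0.481,-0.825
54,2.613,1.993,2.575,6.068,-1.098,-2.312,-0.012,0.431,0.564,-8.336,-0.304,-0.961
55,2.672,1.982,2.552,5.869,-1.140,-2.265,-0.001,0.443,0.554,-8.318,-0.304,-1.061
56,2.730,1.971,2.529,5.681,-1.179,-2.250,0.011,0.454,0.545,-8.225,-0.421,-1.124
57,2.786,1.959,2.507,5.502,-1.223,-2.267,0.022,0.464,0.536,-8.140,-0.592,-1.151
58,2.840,1.946,2.484,5.329,-1.275,-2.310,0.034,0.474,0.527,-8.117,-0.763,-1.146
59,2.893,1.933,2.460,5.157,-1.332,-2.372,0.045,0.483,0.518,-8.184,-0.897,-1.112
60,2.943,1.919,2.436,4.982,-1.393,-2.443,0.057,0.492,0.509,-8.341,-0.978,-1.052
61,2.992,1.905,2.411,4.799,-1.452,-2.515,0.067,0.500,0.500,-8.574,-1.003,-0.969
62,3.039,1.890,2.386,4.608,-1.506,-2.582,0.078,0.507,0.491,-8.858,-0.981,-0.866
63,3.084,1.875,2.360,4.407,-1.549,-2.636,0.088,0.515,0.483,-9.165,-0.924,-0.746
64,3.127,1.859,2.333,4.197,-1.579,-2.677,0.098,0.522,0.475,-9.472,-0.850,-0.610
65,3.168,1.844,2.306,3.980,-1.594,-2.701,0.107,0.528,0.466,-9.758,-0.772,-0.462
66,3.207,1.828,2.279,3.758,-1.592,-2.708,0.117,0.535,0.458,-10.010,-0.702,-0.305
67,3.243,1.812,2.252,3.535,-1.574,-2.700,0.125,0.541,0.450,-10.217,-0.650,-0.140
68,3.278,1.796,2.226,3.312,-1.540,-2.676,0.134,0.547,0.442,,,
# final eef position (m): 0.134 0.547 0.442


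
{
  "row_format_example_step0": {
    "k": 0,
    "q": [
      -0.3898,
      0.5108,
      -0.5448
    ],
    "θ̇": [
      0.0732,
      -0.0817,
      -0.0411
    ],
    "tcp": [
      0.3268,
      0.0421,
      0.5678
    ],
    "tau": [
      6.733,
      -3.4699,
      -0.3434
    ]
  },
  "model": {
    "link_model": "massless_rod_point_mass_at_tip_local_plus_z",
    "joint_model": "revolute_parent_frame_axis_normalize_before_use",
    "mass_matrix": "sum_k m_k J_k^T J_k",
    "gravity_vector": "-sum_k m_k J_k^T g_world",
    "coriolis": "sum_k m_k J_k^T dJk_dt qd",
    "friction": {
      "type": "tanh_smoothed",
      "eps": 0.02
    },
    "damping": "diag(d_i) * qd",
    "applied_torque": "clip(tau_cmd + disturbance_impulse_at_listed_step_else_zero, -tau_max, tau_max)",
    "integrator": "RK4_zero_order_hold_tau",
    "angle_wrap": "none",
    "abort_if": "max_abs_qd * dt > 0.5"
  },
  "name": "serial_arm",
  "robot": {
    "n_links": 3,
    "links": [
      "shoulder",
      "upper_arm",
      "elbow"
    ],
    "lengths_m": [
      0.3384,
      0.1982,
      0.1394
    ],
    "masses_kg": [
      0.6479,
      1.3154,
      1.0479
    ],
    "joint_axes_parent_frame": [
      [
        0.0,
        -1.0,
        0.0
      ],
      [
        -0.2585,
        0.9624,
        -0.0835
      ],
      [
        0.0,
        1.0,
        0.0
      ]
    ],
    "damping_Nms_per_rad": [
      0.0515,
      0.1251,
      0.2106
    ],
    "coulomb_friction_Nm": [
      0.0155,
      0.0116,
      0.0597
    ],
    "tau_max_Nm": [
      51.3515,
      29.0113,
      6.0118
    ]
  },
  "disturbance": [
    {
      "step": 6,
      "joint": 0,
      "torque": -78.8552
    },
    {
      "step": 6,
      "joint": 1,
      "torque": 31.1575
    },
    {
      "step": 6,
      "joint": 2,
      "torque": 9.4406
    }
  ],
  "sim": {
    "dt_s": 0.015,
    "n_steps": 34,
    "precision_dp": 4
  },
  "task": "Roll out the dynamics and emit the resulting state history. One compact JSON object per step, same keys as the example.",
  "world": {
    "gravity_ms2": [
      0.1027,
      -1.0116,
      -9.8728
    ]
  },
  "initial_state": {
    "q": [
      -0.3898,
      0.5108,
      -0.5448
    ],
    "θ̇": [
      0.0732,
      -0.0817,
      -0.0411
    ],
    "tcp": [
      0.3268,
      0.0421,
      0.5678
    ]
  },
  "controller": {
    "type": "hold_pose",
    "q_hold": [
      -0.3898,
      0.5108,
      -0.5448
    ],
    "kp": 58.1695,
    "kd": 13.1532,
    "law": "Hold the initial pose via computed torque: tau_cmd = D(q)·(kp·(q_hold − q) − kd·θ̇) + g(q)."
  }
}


{"k":1,"q":[-0.3888,0.5097,-0.545],"\u03b8\u0307":[0.0609,-0.0613,-0.0266],"tcp":[0.326,0.042,0.5683],"tau":[6.89,-3.536,-0.3623]}
{"k":2,"q":[-0.388,0.5088,-0.5451],"\u03b8\u0307":[0.0497,-0.0429,-0.023],"tcp":[0.3253,0.042,0.5688],"tau":[7.0319,-3.5957,-0.3786]}
{"k":3,"q":[-0.3873,0.5082,-0.5451],"\u03b8\u0307":[0.0396,-0.0281,-0.021],"tcp":[0.3247,0.0419,0.5691],"tau":[7.1596,-3.6492,-0.3931]}
{"k":4,"q":[-0.3868,0.5078,-0.5451],"\u03b8\u0307":[0.0304,-0.0169,-0.0193],"tcp":[0.3243,0.0419,0.5694],"tau":[7.2741,-3.6969,-0.4061]}
{"k":5,"q":[-0.3864,0.5075,-0.5451],"\u03b8\u0307":[0.022,-0.009,-0.0177],"tcp":[0.3241,0.0419,0.5696],"tau":[7.3762,-3.739,-0.4177]}
{"k":6,"q":[-0.3861,0.5074,-0.5451],"\u03b8\u0307":[0.0146,-0.0036,-0.0161],"tcp":[0.3239,0.0418,0.5697],"tau":[-51.3515,27.3815,6.0118]}
{"k":7,"q":[-0.3824,0.5413,-0.5641],"\u03b8\u0307":[0.4491,4.3958,-2.2886],"tcp":[0.3275,0.0443,0.5649],"tau":[19.6074,-10.2238,-1.8361]}
{"k":8,"q":[-0.3772,0.5963,-0.5865],"\u03b8\u0307":[0.2522,3.0009,-0.8262],"tcp":[0.3347,0.0482,0.5561],"tau":[18.1243,-9.492,-1.7837]}
{"k":9,"q":[-0.3744,0.6339,-0.5933],"\u03b8\u0307":[0.1272,2.0516,-0.1393],"tcp":[0.3408,0.0508,0.5491],"tau":[16.7877,-8.8278,-1.6899]}
{"k":10,"q":[-0.3732,0.6595,-0.5933],"\u03b8\u0307":[0.0438,1.394,0.0736],"tcp":[0.3458,0.0525,0.5438],"tau":[15.5923,-8.2298,-1.5679]}
{"k":11,"q":[-0.373,0.6768,-0.5923],"\u03b8\u0307":[-0.0111,0.9235,0.0637],"tcp":[0.3496,0.0536,0.5398],"tau":[14.5259,-7.6925,-1.4348]}
{"k":12,"q":[-0.3734,0.6879,-0.5916],"\u03b8\u0307":[-0.0429,0.5662,0.0312],"tcp":[0.3523,0.0543,0.537],"tau":[13.5761,-7.2121,-1.3107]}
{"k":13,"q":[-0.3742,0.6943,-0.5913],"\u03b8\u0307":[-0.0593,0.284,0.0285],"tcp":[0.3541,0.0547,0.5352],"tau":[12.7365,-6.7846,-1.2013]}
{"k":14,"q":[-0.3752,0.6969,-0.5911],"\u03b8\u0307":[-0.0661,0.0634,0.0335],"tcp":[0.3552,0.0549,0.5343],"tau":[11.9975,-6.4061,-1.1039]}
{"k":15,"q":[-0.3762,0.6967,-0.5909],"\u03b8\u0307":[-0.0649,-0.0984,0.0284],"tcp":[0.3557,0.0549,0.5339],"tau":[11.3492,-6.0755,-1.0164]}
{"k":16,"q":[-0.3771,0.6943,-0.5907],"\u03b8\u0307":[-0.0596,-0.2212,0.0311],"tcp":[0.3557,0.0547,0.5342],"tau":[10.782,-5.7859,-0.9396]}
{"k":17,"q":[-0.378,0.6904,-0.5906],"\u03b8\u0307":[-0.0531,-0.313,0.0305],"tcp":[0.3554,0.0545,0.5348],"tau":[10.2873,-5.5316,-0.8712]}
{"k":18,"q":[-0.3787,0.6852,-0.5904],"\u03b8\u0307":[-0.046,-0.3804,0.0295],"tcp":[0.3547,0.0541,0.5357],"tau":[9.8573,-5.3089,-0.8106]}
{"k":19,"q":[-0.3794,0.6792,-0.5902],"\u03b8\u0307":[-0.0389,-0.428,0.0286],"tcp":[0.3538,0.0537,0.5369],"tau":[9.4848,-5.1143,-0.7572]}
{"k":20,"q":[-0.3799,0.6726,-0.5901],"\u03b8\u0307":[-0.0322,-0.4596,0.028],"tcp":[0.3527,0.0533,0.5382],"tau":[9.1635,-4.9448,-0.7103]}
{"k":21,"q":[-0.3803,0.6657,-0.59],"\u03b8\u0307":[-0.026,-0.4785,0.0274],"tcp":[0.3515,0.0529,0.5397],"tau":[8.8876,-4.7973,-0.6691]}
{"k":22,"q":[-0.3807,0.6585,-0.5899],"\u03b8\u0307":[-0.0205,-0.4872,0.0271],"tcp":[0.3501,0.0524,0.5412],"tau":[8.6519,-4.6695,-0.6332]}
{"k":23,"q":[-0.381,0.6512,-0.5897],"\u03b8\u0307":[-0.0158,-0.4878,0.0269],"tcp":[0.3487,0.0519,0.5428],"tau":[8.4519,-4.5591,-0.6019]}
{"k":24,"q":[-0.3812,0.644,-0.5896],"\u03b8\u0307":[-0.0119,-0.4823,0.0268],"tcp":[0.3472,0.0514,0.5443],"tau":[8.2833,-4.4639,-0.5748]}
{"k":25,"q":[-0.3813,0.637,-0.5895],"\u03b8\u0307":[-0.0086,-0.4719,0.0268],"tcp":[0.3458,0.051,0.5459],"tau":[8.1424,-4.3822,-0.5513]}
{"k":26,"q":[-0.3815,0.63,-0.5894],"\u03b8\u0307":[-0.0061,-0.458,0.0269],"tcp":[0.3443,0.0505,0.5474],"tau":[8.0257,-4.3124,-0.5311]}
{"k":27,"q":[-0.3815,0.6234,-0.5893],"\u03b8\u0307":[-0.0042,-0.4414,0.0271],"tcp":[0.3429,0.0501,0.5488],"tau":[7.9302,-4.253,-0.5138]}
{"k":28,"q":[-0.3816,0.617,-0.5892],"\u03b8\u0307":[-0.0028,-0.4229,0.0273],"tcp":[0.3415,0.0496,0.5502],"tau":[7.853,-4.2026,-0.4991]}
{"k":29,"q":[-0.3816,0.6108,-0.589],"\u03b8\u0307":[-0.0019,-0.4031,0.0275],"tcp":[0.3401,0.0492,0.5516],"tau":[7.7916,-4.1602,-0.4865]}
{"k":30,"q":[-0.3817,0.605,-0.5889],"\u03b8\u0307":[-0.0013,-0.3826,0.0278],"tcp":[0.3388,0.0488,0.5528],"tau":[7.7438,-4.1247,-0.476]}
{"k":31,"q":[-0.3817,0.5995,-0.5888],"\u03b8\u0307":[-0.0011,-0.3617,0.0281],"tcp":[0.3376,0.0484,0.554],"tau":[7.7077,-4.0952,-0.4671]}
{"k":32,"q":[-0.3817,0.5943,-0.5886],"\u03b8\u0307":[-0.0011,-0.3408,0.0285],"tcp":[0.3364,0.0481,0.5551],"tau":[7.6815,-4.0708,-0.4597]}
{"k":33,"q":[-0.3817,0.5894,-0.5885],"\u03b8\u0307":[-0.0013,-0.3202,0.0288],"tcp":[0.3353,0.0477,0.5561],"tau":[7.6637,-4.0509,-0.4536]}
{"k":34,"q":[-0.3818,0.5848,-0.5884],"\u03b8\u0307":[-0.0017,-0.3,0.0291],"tcp":[0.3343,0.0474,0.5571]}


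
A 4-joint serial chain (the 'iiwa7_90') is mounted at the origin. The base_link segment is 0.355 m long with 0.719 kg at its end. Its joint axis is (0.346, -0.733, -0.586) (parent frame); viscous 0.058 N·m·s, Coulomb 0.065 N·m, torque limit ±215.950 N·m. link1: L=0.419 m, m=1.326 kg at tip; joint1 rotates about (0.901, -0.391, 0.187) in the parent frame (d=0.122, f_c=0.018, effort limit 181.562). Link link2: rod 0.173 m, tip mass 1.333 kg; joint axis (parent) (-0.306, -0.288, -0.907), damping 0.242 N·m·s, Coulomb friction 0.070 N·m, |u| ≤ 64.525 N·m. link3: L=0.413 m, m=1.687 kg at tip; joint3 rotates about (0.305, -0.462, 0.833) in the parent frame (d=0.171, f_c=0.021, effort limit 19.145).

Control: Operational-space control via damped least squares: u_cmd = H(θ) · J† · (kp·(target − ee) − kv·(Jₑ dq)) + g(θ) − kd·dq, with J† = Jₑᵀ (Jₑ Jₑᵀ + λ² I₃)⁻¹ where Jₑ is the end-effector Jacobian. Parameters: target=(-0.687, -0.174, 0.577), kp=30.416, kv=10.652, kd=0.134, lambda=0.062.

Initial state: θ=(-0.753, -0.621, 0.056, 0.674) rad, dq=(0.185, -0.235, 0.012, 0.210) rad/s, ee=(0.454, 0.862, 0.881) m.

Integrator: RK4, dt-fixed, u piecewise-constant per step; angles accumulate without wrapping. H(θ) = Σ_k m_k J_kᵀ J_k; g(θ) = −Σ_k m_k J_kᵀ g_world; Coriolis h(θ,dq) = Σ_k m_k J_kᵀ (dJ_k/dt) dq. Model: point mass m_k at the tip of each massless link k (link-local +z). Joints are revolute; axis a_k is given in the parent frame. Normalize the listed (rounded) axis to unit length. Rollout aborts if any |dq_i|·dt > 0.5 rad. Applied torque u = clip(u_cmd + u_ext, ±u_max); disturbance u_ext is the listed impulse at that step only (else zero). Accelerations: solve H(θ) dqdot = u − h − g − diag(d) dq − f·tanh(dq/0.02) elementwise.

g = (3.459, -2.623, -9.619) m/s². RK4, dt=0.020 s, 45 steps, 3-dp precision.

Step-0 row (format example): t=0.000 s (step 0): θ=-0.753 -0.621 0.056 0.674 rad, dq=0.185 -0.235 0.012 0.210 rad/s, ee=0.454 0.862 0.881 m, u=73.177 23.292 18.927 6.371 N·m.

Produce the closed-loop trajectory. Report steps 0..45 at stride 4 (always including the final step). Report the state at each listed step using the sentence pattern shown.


t=0.080 s (step 4): θ=-0.294 -1.048 0.064 1.019 rad, dq=9.580 -7.601 4.079 6.337 rad/s, ee=0.360 0.806 0.868 m, u=46.667 41.544 1.460 4.197 N·m.
t=0.160 s (step 8): θ=0.487 -1.478 0.724 1.688 rad, dq=9.492 -2.759 10.591 9.524 rad/s, ee=0.196 0.670 0.812 m, u=31.109 48.175 -10.025 3.894 N·m.
t=0.240 s (step 12): θ=1.209 -1.502 1.489 2.078 rad, dq=8.456 2.054 8.385 -0.572 rad/s, ee=0.088 0.512 0.774 m, u=23.219 52.665 -13.705 5.653 N·m.
t=0.320 s (step 16): θ=1.663 -1.102 2.324 2.011 rad, dq=1.143 8.075 13.527 1.015 rad/s, ee=-0.035 0.321 0.773 m, u=-27.542 -5.412 -11.764 4.271 N·m.
t=0.400 s (step 20): θ=1.671 -0.615 3.027 1.922 rad, dq=0.658 3.505 4.371 -2.963 rad/s, ee=-0.241 0.123 0.817 m, u=-25.521 -18.236 -11.645 5.736 N·m.
t=0.480 s (step 24): θ=1.754 -0.445 3.272 1.731 rad, dq=1.213 1.141 2.256 -1.705 rad/s, ee=-0.420 0.001 0.803 m, u=-27.932 -18.119 -10.022 3.867 N·m.
t=0.560 s (step 28): θ=1.848 -0.396 3.417 1.633 rad, dq=1.093 0.228 1.451 -0.822 rad/s, ee=-0.540 -0.065 0.753 m, u=-27.054 -15.622 -8.483 2.301 N·m.
t=0.640 s (step 32): θ=1.926 -0.395 3.511 1.586 rad, dq=0.865 -0.160 0.937 -0.388 rad/s, ee=-0.611 -0.101 0.703 m, u=-24.297 -12.540 -7.219 1.245 N·m.
t=0.720 s (step 36): θ=1.987 -0.415 3.571 1.564 rad, dq=0.656 -0.310 0.583 -0.193 rad/s, ee=-0.651 -0.122 0.664 m, u=-21.463 -9.853 -6.231 0.548 N·m.
t=0.800 s (step 40): θ=2.032 -0.441 3.608 1.552 rad, dq=0.487 -0.343 0.351 -0.105 rad/s, ee=-0.673 -0.135 0.636 m, u=-19.216 -7.787 -5.511 0.093 N·m.
t=0.880 s (step 44): θ=2.065 -0.468 3.630 1.546 rad, dq=0.353 -0.316 0.209 -0.060 rad/s, ee=-0.683 -0.144 0.617 m, u=-17.630 -6.304 -5.013 -0.196 N·m.
t=0.900 s (step 45): θ=2.072 -0.474 3.634 1.545 rad, dq=0.325 -0.304 0.184 -0.053 rad/s, ee=-0.685 -0.146 0.614 m.


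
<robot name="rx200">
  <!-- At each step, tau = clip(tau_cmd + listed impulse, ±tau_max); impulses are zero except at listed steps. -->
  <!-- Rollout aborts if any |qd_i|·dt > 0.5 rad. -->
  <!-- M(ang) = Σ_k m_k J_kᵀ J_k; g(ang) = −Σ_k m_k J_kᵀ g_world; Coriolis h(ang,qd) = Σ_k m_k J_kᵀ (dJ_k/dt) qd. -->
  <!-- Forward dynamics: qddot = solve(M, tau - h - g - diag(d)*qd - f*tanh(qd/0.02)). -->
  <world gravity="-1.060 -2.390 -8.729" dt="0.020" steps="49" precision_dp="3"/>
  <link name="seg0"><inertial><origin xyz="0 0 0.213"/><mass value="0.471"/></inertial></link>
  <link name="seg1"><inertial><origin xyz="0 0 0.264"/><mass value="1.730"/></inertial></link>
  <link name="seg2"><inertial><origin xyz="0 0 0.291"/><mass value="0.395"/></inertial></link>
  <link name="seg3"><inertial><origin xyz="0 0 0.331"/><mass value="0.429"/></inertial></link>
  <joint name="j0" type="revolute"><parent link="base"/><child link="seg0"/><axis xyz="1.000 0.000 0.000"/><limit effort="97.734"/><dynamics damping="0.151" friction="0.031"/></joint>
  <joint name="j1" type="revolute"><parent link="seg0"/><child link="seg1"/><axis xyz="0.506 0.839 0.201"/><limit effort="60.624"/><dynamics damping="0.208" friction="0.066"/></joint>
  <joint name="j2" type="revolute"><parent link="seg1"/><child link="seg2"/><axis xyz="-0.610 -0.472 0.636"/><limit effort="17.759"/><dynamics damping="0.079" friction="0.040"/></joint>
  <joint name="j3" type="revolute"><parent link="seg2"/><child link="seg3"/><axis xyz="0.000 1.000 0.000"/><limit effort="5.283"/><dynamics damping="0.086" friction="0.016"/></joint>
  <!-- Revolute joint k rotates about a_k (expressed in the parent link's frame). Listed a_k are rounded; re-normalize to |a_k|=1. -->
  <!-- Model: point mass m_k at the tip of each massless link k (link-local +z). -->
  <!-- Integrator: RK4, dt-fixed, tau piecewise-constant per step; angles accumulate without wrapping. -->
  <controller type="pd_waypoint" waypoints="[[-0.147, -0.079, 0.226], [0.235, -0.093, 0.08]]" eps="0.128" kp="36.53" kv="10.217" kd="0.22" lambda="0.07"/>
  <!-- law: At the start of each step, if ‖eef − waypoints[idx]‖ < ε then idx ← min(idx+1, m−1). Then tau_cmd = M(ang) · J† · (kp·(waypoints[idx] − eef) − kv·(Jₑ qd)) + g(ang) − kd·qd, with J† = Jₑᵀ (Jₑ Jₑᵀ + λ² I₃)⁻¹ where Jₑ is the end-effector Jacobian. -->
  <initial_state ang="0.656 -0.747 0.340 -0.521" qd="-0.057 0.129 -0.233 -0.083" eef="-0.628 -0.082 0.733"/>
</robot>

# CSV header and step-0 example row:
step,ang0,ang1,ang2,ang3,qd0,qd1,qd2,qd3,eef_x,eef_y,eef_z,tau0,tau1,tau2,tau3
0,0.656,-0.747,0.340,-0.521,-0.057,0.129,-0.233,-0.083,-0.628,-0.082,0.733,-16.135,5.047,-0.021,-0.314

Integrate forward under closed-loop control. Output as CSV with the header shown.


step,ang0,ang1,ang2,ang3,qd0,qd1,qd2,qd3,eef_x,eef_y,eef_z,tau0,tau1,tau2,tau3
1,0.645,-0.727,0.349,-0.543,-1.063,1.803,1.142,-2.109,-0.626,-0.085,0.732,-17.134,4.048,-0.474,0.375
2,0.615,-0.679,0.380,-0.600,-1.888,2.968,1.957,-3.495,-0.621,-0.087,0.727,-19.177,2.245,-0.649,0.739
3,0.570,-0.613,0.422,-0.681,-2.570,3.680,2.260,-4.496,-0.614,-0.090,0.721,-19.712,0.420,-0.643,0.912
4,0.514,-0.536,0.466,-0.777,-3.054,3.981,2.231,-5.147,-0.602,-0.093,0.713,-17.966,-0.867,-0.555,0.958
5,0.450,-0.457,0.509,-0.883,-3.307,3.967,2.093,-5.425,-0.586,-0.095,0.704,-14.856,-1.533,-0.459,0.925
6,0.383,-0.380,0.549,-0.992,-3.365,3.749,1.957,-5.402,-0.566,-0.096,0.696,-11.543,-1.768,-0.386,0.860
7,0.317,-0.308,0.586,-1.098,-3.292,3.420,1.838,-5.202,-0.544,-0.096,0.687,-8.606,-1.756,-0.338,0.802
8,0.253,-0.244,0.622,-1.199,-3.142,3.041,1.731,-4.927,-0.520,-0.093,0.678,-6.175,-1.607,-0.313,0.766
9,0.192,-0.187,0.655,-1.295,-2.952,2.645,1.634,-4.632,-0.495,-0.089,0.668,-4.210,-1.383,-0.304,0.753
10,0.135,-0.138,0.687,-1.385,-2.740,2.252,1.547,-4.347,-0.471,-0.084,0.657,-2.632,-1.122,-0.308,0.758
11,0.083,-0.097,0.717,-1.469,-2.520,1.870,1.468,-4.082,-0.448,-0.078,0.646,-1.369,-0.847,-0.318,0.774
12,0.034,-0.063,0.745,-1.548,-2.297,1.503,1.396,-3.842,-0.426,-0.071,0.634,-0.357,-0.573,-0.331,0.794
13,-0.009,-0.037,0.773,-1.623,-2.075,1.153,1.331,-3.626,-0.405,-0.064,0.622,0.454,-0.308,-0.344,0.814
14,-0.048,-0.017,0.799,-1.693,-1.855,0.821,1.272,-3.430,-0.386,-0.057,0.609,1.104,-0.055,-0.355,0.829
15,-0.083,-0.004,0.823,-1.760,-1.639,0.506,1.216,-3.251,-0.369,-0.051,0.595,1.625,0.185,-0.363,0.836
16,-0.114,0.003,0.847,-1.823,-1.427,0.208,1.163,-3.086,-0.353,-0.045,0.582,2.042,0.415,-0.368,0.834
17,-0.140,0.005,0.870,-1.883,-1.221,-0.072,1.116,-2.931,-0.338,-0.039,0.568,2.370,0.629,-0.370,0.820
18,-0.163,0.001,0.892,-1.940,-1.024,-0.324,1.085,-2.779,-0.324,-0.034,0.555,2.603,0.802,-0.368,0.793
19,-0.181,-0.008,0.913,-1.994,-0.831,-0.564,1.049,-2.638,-0.312,-0.030,0.542,2.797,0.987,-0.365,0.758
20,-0.196,-0.022,0.934,-2.046,-0.643,-0.792,1.010,-2.506,-0.301,-0.026,0.529,2.956,1.187,-0.361,0.712
21,-0.207,-0.040,0.954,-2.095,-0.460,-1.008,0.970,-2.381,-0.290,-0.023,0.516,3.081,1.400,-0.357,0.658
22,-0.215,-0.062,0.973,-2.141,-0.280,-1.210,0.927,-2.263,-0.281,-0.020,0.505,3.172,1.629,-0.354,0.595
23,-0.218,-0.088,0.991,-2.185,-0.105,-1.399,0.884,-2.150,-0.273,-0.018,0.493,3.228,1.871,-0.352,0.524
24,-0.219,-0.118,1.008,-2.227,0.066,-1.573,0.840,-2.042,-0.266,-0.017,0.482,3.246,2.123,-0.353,0.447
25,-0.216,-0.151,1.025,-2.267,0.229,-1.730,0.799,-1.939,-0.260,-0.016,0.472,3.227,2.380,-0.357,0.364
26,-0.210,-0.187,1.040,-2.305,0.389,-1.871,0.756,-1.840,-0.255,-0.016,0.462,3.164,2.642,-0.363,0.277
27,-0.200,-0.225,1.055,-2.341,0.543,-1.995,0.715,-1.747,-0.250,-0.016,0.452,3.051,2.902,-0.373,0.187
28,-0.188,-0.266,1.069,-2.375,0.692,-2.102,0.674,-1.659,-0.247,-0.016,0.443,2.887,3.152,-0.386,0.095
29,-0.173,-0.309,1.082,-2.407,0.834,-2.190,0.637,-1.575,-0.244,-0.017,0.434,2.673,3.387,-0.401,0.002
30,-0.155,-0.354,1.094,-2.438,0.968,-2.260,0.603,-1.494,-0.241,-0.019,0.426,2.409,3.598,-0.418,-0.092
31,-0.134,-0.399,1.106,-2.467,1.094,-2.310,0.572,-1.418,-0.239,-0.021,0.417,2.103,3.782,-0.437,-0.184
32,-0.111,-0.446,1.117,-2.495,1.210,-2.341,0.547,-1.344,-0.238,-0.024,0.409,1.761,3.934,-0.457,-0.275
33,-0.086,-0.493,1.128,-2.521,1.315,-2.354,0.526,-1.274,-0.237,-0.027,0.402,1.391,4.052,-0.477,-0.362
34,-0.059,-0.540,1.138,-2.546,1.408,-2.350,0.509,-1.208,-0.236,-0.030,0.394,1.005,4.136,-0.497,-0.447
35,-0.030,-0.587,1.148,-2.569,1.489,-2.330,0.496,-1.144,-0.235,-0.034,0.387,0.610,4.185,-0.517,-0.526
36,0.001,-0.633,1.158,-2.592,1.557,-2.295,0.485,-1.085,-0.235,-0.038,0.380,0.216,4.203,-0.536,-0.601
37,0.032,-0.678,1.168,-2.613,1.612,-2.248,0.476,-1.028,-0.235,-0.042,0.373,-0.168,4.192,-0.553,-0.671
38,0.065,-0.723,1.177,-2.633,1.654,-2.190,0.467,-0.975,-0.234,-0.047,0.366,-0.535,4.155,-0.568,-0.734
39,0.098,-0.766,1.187,-2.652,1.683,-2.124,0.458,-0.925,-0.234,-0.051,0.360,-0.882,4.096,-0.582,-0.792
40,0.132,-0.808,1.196,-2.670,1.700,-2.051,0.446,-0.879,-0.234,-0.056,0.353,-1.205,4.019,-0.594,-0.845
41,0.166,-0.848,1.204,-2.687,1.705,-1.973,0.431,-0.836,-0.234,-0.060,0.347,-1.501,3.928,-0.603,-0.892
42,0.200,-0.886,1.213,-2.703,1.699,-1.893,0.413,-0.796,-0.233,-0.065,0.341,-1.770,3.826,-0.610,-0.933
43,0.234,-0.923,1.221,-2.719,1.684,-1.811,0.392,-0.758,-0.233,-0.069,0.336,-2.011,3.715,-0.615,-0.970
44,0.267,-0.959,1.228,-2.734,1.660,-1.729,0.367,-0.724,-0.233,-0.073,0.330,-2.227,3.599,-0.618,-1.002
45,0.300,-0.993,1.235,-2.748,1.629,-1.649,0.339,-0.692,-0.232,-0.077,0.325,-2.418,3.480,-0.619,-1.030
46,0.332,-1.025,1.242,-2.762,1.592,-1.572,0.308,-0.663,-0.232,-0.081,0.320,7.903,7.086,-1.086,-2.046
47,0.373,-1.062,1.240,-2.785,2.484,-2.079,-0.423,-1.688,-0.229,-0.085,0.315,5.717,6.235,-0.902,-1.605
48,0.430,-1.106,1.229,-2.825,3.182,-2.368,-0.745,-2.254,-0.223,-0.089,0.310,3.591,5.009,-0.797,-1.349
49,0.499,-1.155,1.212,-2.873,3.743,-2.545,-0.850,-2.546,-0.215,-0.095,0.305,,,,
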